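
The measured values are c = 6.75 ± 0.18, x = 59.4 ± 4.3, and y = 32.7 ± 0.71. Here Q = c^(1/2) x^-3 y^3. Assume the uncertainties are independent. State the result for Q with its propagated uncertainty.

Each factor contributes (exponent × relative error)² to (δQ/Q)²:
  (½·δc/c)² = (0.5×0.0267)² = 0.000178;  (-3·δx/x)² = (-3×0.0724)² = 0.0472;  (3·δy/y)² = (3×0.0217)² = 0.00424
δQ/Q = √(0.0516) = 0.227
Q = 0.433, so δQ = 0.227 × 0.433 = 0.0984.

0.433 ± 0.0984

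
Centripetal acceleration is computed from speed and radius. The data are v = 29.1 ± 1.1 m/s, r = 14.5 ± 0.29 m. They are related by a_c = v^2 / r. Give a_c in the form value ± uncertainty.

Since a_c is a product/quotient, work with relative uncertainties:
  (2·δv/v)² = (2×0.0378)² = 0.00572;  (-1·δr/r)² = (-1×0.0200)² = 0.000400
δa_c/a_c = √(0.00612) = 0.0782
a_c = 58.4 m/s^2, so δa_c = 0.0782 × 58.4 = 4.57 m/s^2.

58.4 ± 4.57 m/s^2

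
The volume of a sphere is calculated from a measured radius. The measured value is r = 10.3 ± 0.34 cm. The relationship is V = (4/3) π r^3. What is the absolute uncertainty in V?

For a monomial V ∝ r^3, fractional errors add in quadrature:
  (3·δr/r)² = (3×0.0330)² = 0.00981
δV/V = √(0.00981) = 0.0990
V = 4580 cm^3, so δV = 0.0990 × 4580 = 453 cm^3.

453 cm^3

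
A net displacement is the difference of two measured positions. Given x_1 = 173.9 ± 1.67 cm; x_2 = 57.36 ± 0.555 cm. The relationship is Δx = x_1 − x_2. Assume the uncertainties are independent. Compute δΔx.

1.76 cm

Δx is a linear combination, so absolute uncertainties add in quadrature:
  (δx_1)² = 2.79;  (δx_2)² = 0.308
δΔx = √(3.10) = 1.76 cm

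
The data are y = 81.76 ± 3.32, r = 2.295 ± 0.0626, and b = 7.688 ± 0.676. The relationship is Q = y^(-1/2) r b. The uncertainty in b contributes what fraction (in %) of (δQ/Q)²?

87.0%

(δQ/Q)² = (−½·δy/y)² + (1·δr/r)² + (1·δb/b)²
  y term: (-0.5×0.0406)² = 0.000412
  r term: (1×0.0273)² = 0.000744
  b term: (1×0.0879)² = 0.00773
Total = 0.00889. Share from b = 0.00773/0.00889 = 0.870.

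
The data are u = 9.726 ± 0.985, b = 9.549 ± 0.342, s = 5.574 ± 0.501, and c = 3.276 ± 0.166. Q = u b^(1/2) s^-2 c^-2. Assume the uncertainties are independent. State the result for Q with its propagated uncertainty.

Products/powers → add relative errors in quadrature, weighted by exponent:
  (1·δu/u)² = (1×0.101)² = 0.0103;  (½·δb/b)² = (0.5×0.0358)² = 0.000321;  (-2·δs/s)² = (-2×0.0899)² = 0.0323;  (-2·δc/c)² = (-2×0.0507)² = 0.0103
δQ/Q = √(0.0532) = 0.231
Q = 0.09013, so δQ = 0.231 × 0.09013 = 0.0208.

0.09013 ± 0.0208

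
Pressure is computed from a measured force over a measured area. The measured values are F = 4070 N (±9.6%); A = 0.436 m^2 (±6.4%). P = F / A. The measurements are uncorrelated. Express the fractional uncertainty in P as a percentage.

Since P is a product/quotient, work with relative uncertainties:
  (1·δF/F)² = (1×0.0960)² = 0.00922;  (-1·δA/A)² = (-1×0.0640)² = 0.00410
δP/P = √(0.0133) = 0.115

11.5%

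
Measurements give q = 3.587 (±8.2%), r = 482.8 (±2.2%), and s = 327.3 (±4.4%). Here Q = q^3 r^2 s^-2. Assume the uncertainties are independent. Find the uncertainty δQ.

26.6

Relative error in a monomial: (δQ/Q)² = Σ (nᵢ · δxᵢ/xᵢ)².
  (3·δq/q)² = (3×0.0820)² = 0.0605;  (2·δr/r)² = (2×0.0220)² = 0.00194;  (-2·δs/s)² = (-2×0.0440)² = 0.00774
δQ/Q = √(0.0702) = 0.265
Q = 100.4, so δQ = 0.265 × 100.4 = 26.6.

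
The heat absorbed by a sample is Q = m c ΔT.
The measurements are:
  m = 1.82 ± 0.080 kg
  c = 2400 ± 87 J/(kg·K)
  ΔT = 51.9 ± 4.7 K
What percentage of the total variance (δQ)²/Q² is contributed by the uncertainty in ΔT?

71.6%

(δQ/Q)² = (1·δm/m)² + (1·δc/c)² + (1·δΔT/ΔT)²
  m term: (1×0.0440)² = 0.00193
  c term: (1×0.0362)² = 0.00131
  ΔT term: (1×0.0906)² = 0.00820
Total = 0.0114. Share from ΔT = 0.00820/0.0114 = 0.716.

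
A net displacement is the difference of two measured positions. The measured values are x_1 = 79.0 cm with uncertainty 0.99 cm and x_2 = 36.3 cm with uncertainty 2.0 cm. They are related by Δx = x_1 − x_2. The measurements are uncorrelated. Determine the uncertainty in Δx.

For a sum/difference, combine absolute errors in quadrature:
  (δx_1)² = 0.980;  (δx_2)² = 4.00
δΔx = √(4.98) = 2.23 cm

2.23 cm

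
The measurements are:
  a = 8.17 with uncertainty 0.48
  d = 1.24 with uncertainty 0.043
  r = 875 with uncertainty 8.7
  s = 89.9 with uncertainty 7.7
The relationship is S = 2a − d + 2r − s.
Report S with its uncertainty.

Each term contributes (cᵢ δxᵢ)² to (δS)²:
  (2·δa)² = 0.922;  (δd)² = 0.00185;  (2·δr)² = 303;  (δs)² = 59.3
δS = √(363) = 19.1
S = 1680.

1680 ± 19.1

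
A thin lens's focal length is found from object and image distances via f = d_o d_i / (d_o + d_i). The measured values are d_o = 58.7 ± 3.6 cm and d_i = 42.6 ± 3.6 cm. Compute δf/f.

0.0553

∂f/∂d_o = (d_i/(d_o+d_i))² = 0.177;  ∂f/∂d_i = (d_o/(d_o+d_i))² = 0.336
δf = √((∂f/∂d_o · δd_o)² + (∂f/∂d_i · δd_i)²) = √(0.405 + 1.46) = 1.37 cm
f = 24.7 cm, so δf/f = 1.37/24.7 = 0.0553.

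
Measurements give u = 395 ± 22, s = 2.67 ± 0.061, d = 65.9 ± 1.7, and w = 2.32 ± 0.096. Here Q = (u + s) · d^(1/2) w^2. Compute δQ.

Let h = u + s = 398. δh = √(δu² + δs²) = √(484 + 0.00372) = 22.0, so δh/h = 0.0553.
Q is then a monomial in h, d, w:
δQ/Q = √((δh/h)² + (½·δd/d)² + (2·δw/w)²) = √(0.00306 + 0.000166 + 0.00685) = 0.100
Q = 17400, so δQ = 0.100 × 17400 = 1740.

1740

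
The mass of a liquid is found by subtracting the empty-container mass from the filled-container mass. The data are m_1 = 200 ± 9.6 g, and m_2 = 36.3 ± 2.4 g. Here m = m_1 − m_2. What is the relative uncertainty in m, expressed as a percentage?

Each term contributes (cᵢ δxᵢ)² to (δm)²:
  (δm_1)² = 92.2;  (δm_2)² = 5.76
δm = √(97.9) = 9.90 g
m = 164 g, so δm/m = 9.90/164 = 0.0604.

6.04%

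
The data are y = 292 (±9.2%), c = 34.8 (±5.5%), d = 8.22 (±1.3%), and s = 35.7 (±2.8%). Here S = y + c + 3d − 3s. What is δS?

27.1

S is a linear combination, so absolute uncertainties add in quadrature:
  (δy)² = 722;  (δc)² = 3.66;  (3·δd)² = 0.103;  (3·δs)² = 8.99
δS = √(734) = 27.1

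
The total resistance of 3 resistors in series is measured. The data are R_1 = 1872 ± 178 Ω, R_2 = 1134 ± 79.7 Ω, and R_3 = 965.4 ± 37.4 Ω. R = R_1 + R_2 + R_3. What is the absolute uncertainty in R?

Each term contributes (cᵢ δxᵢ)² to (δR)²:
  (δR_1)² = 31700;  (δR_2)² = 6350;  (δR_3)² = 1400
δR = √(39400) = 199 Ω

199 Ω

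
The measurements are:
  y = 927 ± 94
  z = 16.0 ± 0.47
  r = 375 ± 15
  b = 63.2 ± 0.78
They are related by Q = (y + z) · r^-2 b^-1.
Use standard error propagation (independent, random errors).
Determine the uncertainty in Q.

1.36e-05

Let u = y + z = 943. δu = √(δy² + δz²) = √(8840 + 0.221) = 94.0, so δu/u = 0.0997.
Q is then a monomial in u, r, b:
δQ/Q = √((δu/u)² + (-2·δr/r)² + (-1·δb/b)²) = √(0.00994 + 0.00640 + 0.000152) = 0.128
Q = 0.000106, so δQ = 0.128 × 0.000106 = 1.36e-05.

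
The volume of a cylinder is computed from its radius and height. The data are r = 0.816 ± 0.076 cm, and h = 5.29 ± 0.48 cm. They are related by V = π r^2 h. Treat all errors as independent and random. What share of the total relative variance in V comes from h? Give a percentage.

(δV/V)² = (2·δr/r)² + (1·δh/h)²
  r term: (2×0.0931)² = 0.0347
  h term: (1×0.0907)² = 0.00823
Total = 0.0429. Share from h = 0.00823/0.0429 = 0.192.

19.2%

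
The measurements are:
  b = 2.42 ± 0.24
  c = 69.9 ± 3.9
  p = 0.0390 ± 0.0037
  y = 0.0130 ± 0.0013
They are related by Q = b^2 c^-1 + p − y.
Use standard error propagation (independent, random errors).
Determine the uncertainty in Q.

0.0177

Let w = b^2·c^-1 = 0.0838. δw/w = √((2·δb/b)² + (-1·δc/c)²) = √(0.0393 + 0.00311) = 0.206, so δw = 0.0173.
Q = w + p − y: δQ = √(δw² + δp² + δy²) = √(0.000298 + 1.37e-05 + 1.69e-06) = 0.0177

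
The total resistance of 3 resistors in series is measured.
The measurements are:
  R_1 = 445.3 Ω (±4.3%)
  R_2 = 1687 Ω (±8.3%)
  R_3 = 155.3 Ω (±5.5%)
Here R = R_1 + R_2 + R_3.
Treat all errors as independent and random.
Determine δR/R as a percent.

6.19%

Sums and differences: (δR)² = Σ (cᵢ δxᵢ)².
  (δR_1)² = 367;  (δR_2)² = 19600;  (δR_3)² = 73.0
δR = √(20000) = 142 Ω
R = 2288 Ω, so δR/R = 142/2288 = 0.0619.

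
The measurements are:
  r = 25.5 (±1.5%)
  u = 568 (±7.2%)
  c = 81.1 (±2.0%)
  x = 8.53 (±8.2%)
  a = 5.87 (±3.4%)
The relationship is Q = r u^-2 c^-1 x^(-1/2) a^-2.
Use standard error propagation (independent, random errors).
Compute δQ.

1.61e-09

For a monomial Q ∝ r, u^-2, c^-1, x^(-1/2), a^-2, fractional errors add in quadrature:
  (1·δr/r)² = (1×0.0150)² = 0.000225;  (-2·δu/u)² = (-2×0.0720)² = 0.0207;  (-1·δc/c)² = (-1×0.0200)² = 0.000400;  (−½·δx/x)² = (-0.5×0.0820)² = 0.00168;  (-2·δa/a)² = (-2×0.0340)² = 0.00462
δQ/Q = √(0.0277) = 0.166
Q = 9.68e-09, so δQ = 0.166 × 9.68e-09 = 1.61e-09.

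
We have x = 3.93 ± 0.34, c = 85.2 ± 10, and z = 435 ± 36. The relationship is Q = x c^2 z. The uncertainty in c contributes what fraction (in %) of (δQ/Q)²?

(δQ/Q)² = (1·δx/x)² + (2·δc/c)² + (1·δz/z)²
  x term: (1×0.0865)² = 0.00748
  c term: (2×0.117)² = 0.0551
  z term: (1×0.0828)² = 0.00685
Total = 0.0694. Share from c = 0.0551/0.0694 = 0.794.

79.4%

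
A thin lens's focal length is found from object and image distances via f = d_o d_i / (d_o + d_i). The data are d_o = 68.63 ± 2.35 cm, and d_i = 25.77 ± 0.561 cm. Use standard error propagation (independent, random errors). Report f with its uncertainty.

∂f/∂d_o = (d_i/(d_o+d_i))² = 0.0745;  ∂f/∂d_i = (d_o/(d_o+d_i))² = 0.529
δf = √((∂f/∂d_o · δd_o)² + (∂f/∂d_i · δd_i)²) = √(0.0307 + 0.0879) = 0.344 cm
f = 18.74 cm.

18.74 ± 0.344 cm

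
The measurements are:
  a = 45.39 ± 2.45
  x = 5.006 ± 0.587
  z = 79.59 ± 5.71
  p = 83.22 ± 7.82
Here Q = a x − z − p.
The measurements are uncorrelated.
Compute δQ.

30.9

Let w = a·x = 227.2. δw/w = √((1·δa/a)² + (1·δx/x)²) = √(0.00291 + 0.0137) = 0.129, so δw = 29.3.
Q = w − z − p: δQ = √(δw² + δz² + δp²) = √(860 + 32.6 + 61.2) = 30.9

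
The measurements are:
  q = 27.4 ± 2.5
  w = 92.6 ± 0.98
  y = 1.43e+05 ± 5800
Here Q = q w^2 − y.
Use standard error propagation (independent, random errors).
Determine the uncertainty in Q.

22800

Let p = q·w^2 = 2.35e+05. δp/p = √((1·δq/q)² + (2·δw/w)²) = √(0.00832 + 0.000448) = 0.0937, so δp = 22000.
Q = p − y: δQ = √(δp² + δy²) = √(4.84e+08 + 3.36e+07) = 22800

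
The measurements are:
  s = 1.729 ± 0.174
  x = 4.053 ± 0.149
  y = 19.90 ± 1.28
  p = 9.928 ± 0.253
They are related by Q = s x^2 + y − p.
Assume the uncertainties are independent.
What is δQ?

Let w = s·x^2 = 28.40. δw/w = √((1·δs/s)² + (2·δx/x)²) = √(0.0101 + 0.00541) = 0.125, so δw = 3.54.
Q = w + y − p: δQ = √(δw² + δy² + δp²) = √(12.5 + 1.64 + 0.0640) = 3.77

3.77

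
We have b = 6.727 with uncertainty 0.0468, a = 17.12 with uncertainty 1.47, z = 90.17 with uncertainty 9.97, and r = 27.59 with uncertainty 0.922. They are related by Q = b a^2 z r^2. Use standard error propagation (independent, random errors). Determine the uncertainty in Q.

2.91e+07

Each factor contributes (exponent × relative error)² to (δQ/Q)²:
  (1·δb/b)² = (1×0.00696)² = 4.84e-05;  (2·δa/a)² = (2×0.0859)² = 0.0295;  (1·δz/z)² = (1×0.111)² = 0.0122;  (2·δr/r)² = (2×0.0334)² = 0.00447
δQ/Q = √(0.0462) = 0.215
Q = 1.353e+08, so δQ = 0.215 × 1.353e+08 = 2.91e+07.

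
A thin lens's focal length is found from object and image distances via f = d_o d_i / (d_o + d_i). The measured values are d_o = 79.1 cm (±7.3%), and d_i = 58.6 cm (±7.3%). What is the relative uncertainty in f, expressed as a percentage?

∂f/∂d_o = (d_i/(d_o+d_i))² = 0.181;  ∂f/∂d_i = (d_o/(d_o+d_i))² = 0.330
δf = √((∂f/∂d_o · δd_o)² + (∂f/∂d_i · δd_i)²) = √(1.09 + 1.99) = 1.76 cm
f = 33.7 cm, so δf/f = 1.76/33.7 = 0.0522.

5.22%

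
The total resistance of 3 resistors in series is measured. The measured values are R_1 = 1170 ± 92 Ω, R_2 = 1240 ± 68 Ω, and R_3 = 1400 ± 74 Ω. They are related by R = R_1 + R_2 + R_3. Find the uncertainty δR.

For a sum/difference, combine absolute errors in quadrature:
  (δR_1)² = 8460;  (δR_2)² = 4620;  (δR_3)² = 5480
δR = √(18600) = 136 Ω

136 Ω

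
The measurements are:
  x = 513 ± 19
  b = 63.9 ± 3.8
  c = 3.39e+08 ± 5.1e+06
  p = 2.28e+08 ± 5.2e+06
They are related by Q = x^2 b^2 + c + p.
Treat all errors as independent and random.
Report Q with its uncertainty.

Let w = x^2·b^2 = 1.07e+09. δw/w = √((2·δx/x)² + (2·δb/b)²) = √(0.00549 + 0.0141) = 0.140, so δw = 1.51e+08.
Q = w + c + p: δQ = √(δw² + δc² + δp²) = √(2.27e+16 + 2.6e+13 + 2.7e+13) = 1.51e+08
Q = 1.64e+09.

(1.64 ± 0.151) × 10^9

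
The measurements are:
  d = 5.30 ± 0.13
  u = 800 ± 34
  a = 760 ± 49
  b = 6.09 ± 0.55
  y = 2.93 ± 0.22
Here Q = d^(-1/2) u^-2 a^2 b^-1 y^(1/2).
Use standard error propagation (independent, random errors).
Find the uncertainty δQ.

0.0202

Q is a product of powers, so relative uncertainties combine in quadrature:
  (−½·δd/d)² = (-0.5×0.0245)² = 0.000150;  (-2·δu/u)² = (-2×0.0425)² = 0.00723;  (2·δa/a)² = (2×0.0645)² = 0.0166;  (-1·δb/b)² = (-1×0.0903)² = 0.00816;  (½·δy/y)² = (0.5×0.0751)² = 0.00141
δQ/Q = √(0.0336) = 0.183
Q = 0.110, so δQ = 0.183 × 0.110 = 0.0202.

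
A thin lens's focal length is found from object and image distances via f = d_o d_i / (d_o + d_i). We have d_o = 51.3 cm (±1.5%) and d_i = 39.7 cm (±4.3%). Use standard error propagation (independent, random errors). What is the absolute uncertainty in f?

∂f/∂d_o = (d_i/(d_o+d_i))² = 0.190;  ∂f/∂d_i = (d_o/(d_o+d_i))² = 0.318
δf = √((∂f/∂d_o · δd_o)² + (∂f/∂d_i · δd_i)²) = √(0.0214 + 0.294) = 0.562 cm

0.562 cm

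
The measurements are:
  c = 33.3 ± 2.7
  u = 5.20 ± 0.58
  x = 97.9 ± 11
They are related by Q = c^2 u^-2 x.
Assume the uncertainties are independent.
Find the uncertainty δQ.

Relative error in a monomial: (δQ/Q)² = Σ (nᵢ · δxᵢ/xᵢ)².
  (2·δc/c)² = (2×0.0811)² = 0.0263;  (-2·δu/u)² = (-2×0.112)² = 0.0498;  (1·δx/x)² = (1×0.112)² = 0.0126
δQ/Q = √(0.0887) = 0.298
Q = 4010, so δQ = 0.298 × 4010 = 1200.

1200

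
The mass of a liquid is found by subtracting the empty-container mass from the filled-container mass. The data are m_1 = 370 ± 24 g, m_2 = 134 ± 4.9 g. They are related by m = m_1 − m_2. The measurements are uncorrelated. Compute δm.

24.5 g

m is a linear combination, so absolute uncertainties add in quadrature:
  (δm_1)² = 576;  (δm_2)² = 24.0
δm = √(600) = 24.5 g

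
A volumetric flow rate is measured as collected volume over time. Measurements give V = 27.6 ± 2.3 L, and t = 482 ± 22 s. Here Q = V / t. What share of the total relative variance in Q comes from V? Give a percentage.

(δQ/Q)² = (1·δV/V)² + (-1·δt/t)²
  V term: (1×0.0833)² = 0.00694
  t term: (-1×0.0456)² = 0.00208
Total = 0.00903. Share from V = 0.00694/0.00903 = 0.769.

76.9%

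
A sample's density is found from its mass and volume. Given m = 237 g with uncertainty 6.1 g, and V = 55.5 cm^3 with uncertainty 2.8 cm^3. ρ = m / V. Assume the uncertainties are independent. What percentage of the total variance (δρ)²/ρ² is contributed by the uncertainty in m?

20.7%

(δρ/ρ)² = (1·δm/m)² + (-1·δV/V)²
  m term: (1×0.0257)² = 0.000662
  V term: (-1×0.0505)² = 0.00255
Total = 0.00321. Share from m = 0.000662/0.00321 = 0.207.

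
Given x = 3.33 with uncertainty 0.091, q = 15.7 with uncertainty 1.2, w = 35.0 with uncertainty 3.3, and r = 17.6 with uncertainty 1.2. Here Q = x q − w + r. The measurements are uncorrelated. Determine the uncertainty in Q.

5.51

Let p = x·q = 52.3. δp/p = √((1·δx/x)² + (1·δq/q)²) = √(0.000747 + 0.00584) = 0.0812, so δp = 4.24.
Q = p − w + r: δQ = √(δp² + δw² + δr²) = √(18.0 + 10.9 + 1.44) = 5.51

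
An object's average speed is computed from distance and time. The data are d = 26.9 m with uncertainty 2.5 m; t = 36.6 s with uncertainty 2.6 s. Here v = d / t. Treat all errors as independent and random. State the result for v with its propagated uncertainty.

0.735 ± 0.0860 m/s

Products/powers → add relative errors in quadrature, weighted by exponent:
  (1·δd/d)² = (1×0.0929)² = 0.00864;  (-1·δt/t)² = (-1×0.0710)² = 0.00505
δv/v = √(0.0137) = 0.117
v = 0.735 m/s, so δv = 0.117 × 0.735 = 0.0860 m/s.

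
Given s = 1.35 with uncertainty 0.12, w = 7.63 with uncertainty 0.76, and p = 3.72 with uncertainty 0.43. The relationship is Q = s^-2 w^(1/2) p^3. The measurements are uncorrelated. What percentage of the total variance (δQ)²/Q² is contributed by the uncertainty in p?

77.9%

(δQ/Q)² = (-2·δs/s)² + (½·δw/w)² + (3·δp/p)²
  s term: (-2×0.0889)² = 0.0316
  w term: (0.5×0.0996)² = 0.00248
  p term: (3×0.116)² = 0.120
Total = 0.154. Share from p = 0.120/0.154 = 0.779.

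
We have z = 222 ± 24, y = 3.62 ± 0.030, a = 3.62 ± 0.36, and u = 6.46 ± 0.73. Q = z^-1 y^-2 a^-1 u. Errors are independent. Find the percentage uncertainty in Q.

18.6%

Q is a product of powers, so relative uncertainties combine in quadrature:
  (-1·δz/z)² = (-1×0.108)² = 0.0117;  (-2·δy/y)² = (-2×0.00829)² = 0.000275;  (-1·δa/a)² = (-1×0.0994)² = 0.00989;  (1·δu/u)² = (1×0.113)² = 0.0128
δQ/Q = √(0.0346) = 0.186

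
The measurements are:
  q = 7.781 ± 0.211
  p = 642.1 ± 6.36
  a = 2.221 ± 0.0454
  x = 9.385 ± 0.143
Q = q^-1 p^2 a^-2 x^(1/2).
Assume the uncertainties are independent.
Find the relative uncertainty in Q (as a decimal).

Each factor contributes (exponent × relative error)² to (δQ/Q)²:
  (-1·δq/q)² = (-1×0.0271)² = 0.000735;  (2·δp/p)² = (2×0.00990)² = 0.000392;  (-2·δa/a)² = (-2×0.0204)² = 0.00167;  (½·δx/x)² = (0.5×0.0152)² = 5.8e-05
δQ/Q = √(0.00286) = 0.0535

0.0535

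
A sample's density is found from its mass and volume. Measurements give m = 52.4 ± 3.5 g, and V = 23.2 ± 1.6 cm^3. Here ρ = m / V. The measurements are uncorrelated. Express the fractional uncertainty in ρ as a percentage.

9.60%

ρ is a product of powers, so relative uncertainties combine in quadrature:
  (1·δm/m)² = (1×0.0668)² = 0.00446;  (-1·δV/V)² = (-1×0.0690)² = 0.00476
δρ/ρ = √(0.00922) = 0.0960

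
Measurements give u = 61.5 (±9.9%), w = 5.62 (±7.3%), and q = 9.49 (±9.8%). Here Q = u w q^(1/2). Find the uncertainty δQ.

For a monomial Q ∝ u, w, q^(1/2), fractional errors add in quadrature:
  (1·δu/u)² = (1×0.0990)² = 0.00980;  (1·δw/w)² = (1×0.0730)² = 0.00533;  (½·δq/q)² = (0.5×0.0980)² = 0.00240
δQ/Q = √(0.0175) = 0.132
Q = 1060, so δQ = 0.132 × 1060 = 141.

141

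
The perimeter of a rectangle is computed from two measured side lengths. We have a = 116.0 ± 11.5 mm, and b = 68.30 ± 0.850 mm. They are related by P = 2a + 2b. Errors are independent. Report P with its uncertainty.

Sums and differences: (δP)² = Σ (cᵢ δxᵢ)².
  (2·δa)² = 529;  (2·δb)² = 2.89
δP = √(532) = 23.1 mm
P = 368.6 mm.

368.6 ± 23.1 mm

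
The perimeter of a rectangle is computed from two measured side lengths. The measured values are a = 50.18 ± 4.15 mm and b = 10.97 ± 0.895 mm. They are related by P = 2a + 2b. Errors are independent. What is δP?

P is a linear combination, so absolute uncertainties add in quadrature:
  (2·δa)² = 68.9;  (2·δb)² = 3.20
δP = √(72.1) = 8.49 mm

8.49 mm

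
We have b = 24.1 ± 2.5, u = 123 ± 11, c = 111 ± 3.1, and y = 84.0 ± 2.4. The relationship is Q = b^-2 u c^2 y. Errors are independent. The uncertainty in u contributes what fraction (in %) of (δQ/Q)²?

14.5%

(δQ/Q)² = (-2·δb/b)² + (1·δu/u)² + (2·δc/c)² + (1·δy/y)²
  b term: (-2×0.104)² = 0.0430
  u term: (1×0.0894)² = 0.00800
  c term: (2×0.0279)² = 0.00312
  y term: (1×0.0286)² = 0.000816
Total = 0.0550. Share from u = 0.00800/0.0550 = 0.145.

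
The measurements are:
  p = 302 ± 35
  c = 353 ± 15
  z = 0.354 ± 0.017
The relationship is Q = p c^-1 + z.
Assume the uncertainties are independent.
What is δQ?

Let w = p·c^-1 = 0.856. δw/w = √((1·δp/p)² + (-1·δc/c)²) = √(0.0134 + 0.00181) = 0.123, so δw = 0.106.
Q = w + z: δQ = √(δw² + δz²) = √(0.0112 + 0.000289) = 0.107

0.107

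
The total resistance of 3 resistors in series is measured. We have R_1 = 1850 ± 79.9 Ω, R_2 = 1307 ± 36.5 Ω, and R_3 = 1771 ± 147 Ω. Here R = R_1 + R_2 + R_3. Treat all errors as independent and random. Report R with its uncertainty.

Each term contributes (cᵢ δxᵢ)² to (δR)²:
  (δR_1)² = 6380;  (δR_2)² = 1330;  (δR_3)² = 21600
δR = √(29300) = 171 Ω
R = 4928 Ω.

4928 ± 171 Ω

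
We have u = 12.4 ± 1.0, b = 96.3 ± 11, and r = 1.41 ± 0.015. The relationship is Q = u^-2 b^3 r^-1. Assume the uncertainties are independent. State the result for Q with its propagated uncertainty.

Q is a product of powers, so relative uncertainties combine in quadrature:
  (-2·δu/u)² = (-2×0.0806)² = 0.0260;  (3·δb/b)² = (3×0.114)² = 0.117;  (-1·δr/r)² = (-1×0.0106)² = 0.000113
δQ/Q = √(0.144) = 0.379
Q = 4120, so δQ = 0.379 × 4120 = 1560.

4120 ± 1560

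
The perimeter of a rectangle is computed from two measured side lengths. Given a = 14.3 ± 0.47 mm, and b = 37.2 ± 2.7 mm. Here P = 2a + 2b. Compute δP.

P is a linear combination, so absolute uncertainties add in quadrature:
  (2·δa)² = 0.884;  (2·δb)² = 29.2
δP = √(30.0) = 5.48 mm

5.48 mm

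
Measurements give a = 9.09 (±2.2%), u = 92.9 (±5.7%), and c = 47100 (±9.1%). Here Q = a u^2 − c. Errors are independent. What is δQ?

10100

Let p = a·u^2 = 78500. δp/p = √((1·δa/a)² + (2·δu/u)²) = √(0.000484 + 0.0130) = 0.116, so δp = 9110.
Q = p − c: δQ = √(δp² + δc²) = √(8.3e+07 + 1.84e+07) = 10100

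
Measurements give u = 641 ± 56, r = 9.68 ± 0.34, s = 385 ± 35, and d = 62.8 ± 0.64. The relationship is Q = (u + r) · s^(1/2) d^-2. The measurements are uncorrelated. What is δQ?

0.322

Let w = u + r = 651. δw = √(δu² + δr²) = √(3140 + 0.116) = 56.0, so δw/w = 0.0861.
Q is then a monomial in w, s, d:
δQ/Q = √((δw/w)² + (½·δs/s)² + (-2·δd/d)²) = √(0.00741 + 0.00207 + 0.000415) = 0.0994
Q = 3.24, so δQ = 0.0994 × 3.24 = 0.322.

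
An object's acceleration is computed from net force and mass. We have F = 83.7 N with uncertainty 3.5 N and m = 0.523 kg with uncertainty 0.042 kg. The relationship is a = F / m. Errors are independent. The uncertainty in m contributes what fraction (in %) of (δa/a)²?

(δa/a)² = (1·δF/F)² + (-1·δm/m)²
  F term: (1×0.0418)² = 0.00175
  m term: (-1×0.0803)² = 0.00645
Total = 0.00820. Share from m = 0.00645/0.00820 = 0.787.

78.7%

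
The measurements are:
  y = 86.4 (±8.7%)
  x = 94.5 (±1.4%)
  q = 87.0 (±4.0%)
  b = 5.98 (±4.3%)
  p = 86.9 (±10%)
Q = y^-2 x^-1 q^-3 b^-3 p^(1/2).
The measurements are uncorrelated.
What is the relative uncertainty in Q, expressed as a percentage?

25.3%

Since Q is a product/quotient, work with relative uncertainties:
  (-2·δy/y)² = (-2×0.0870)² = 0.0303;  (-1·δx/x)² = (-1×0.0140)² = 0.000196;  (-3·δq/q)² = (-3×0.0400)² = 0.0144;  (-3·δb/b)² = (-3×0.0430)² = 0.0166;  (½·δp/p)² = (0.5×0.100)² = 0.00250
δQ/Q = √(0.0640) = 0.253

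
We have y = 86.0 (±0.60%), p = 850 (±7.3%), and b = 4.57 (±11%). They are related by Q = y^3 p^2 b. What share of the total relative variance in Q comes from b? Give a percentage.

(δQ/Q)² = (3·δy/y)² + (2·δp/p)² + (1·δb/b)²
  y term: (3×0.00600)² = 0.000324
  p term: (2×0.0730)² = 0.0213
  b term: (1×0.110)² = 0.0121
Total = 0.0337. Share from b = 0.0121/0.0337 = 0.359.

35.9%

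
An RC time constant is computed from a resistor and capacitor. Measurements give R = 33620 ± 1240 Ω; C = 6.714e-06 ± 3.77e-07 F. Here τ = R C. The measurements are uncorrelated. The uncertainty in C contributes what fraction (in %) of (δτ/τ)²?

69.9%

(δτ/τ)² = (1·δR/R)² + (1·δC/C)²
  R term: (1×0.0369)² = 0.00136
  C term: (1×0.0562)² = 0.00315
Total = 0.00451. Share from C = 0.00315/0.00451 = 0.699.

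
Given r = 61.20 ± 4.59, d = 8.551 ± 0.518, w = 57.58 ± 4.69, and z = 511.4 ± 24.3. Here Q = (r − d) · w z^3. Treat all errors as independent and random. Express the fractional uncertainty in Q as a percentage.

Let u = r − d = 52.65. δu = √(δr² + δd²) = √(21.1 + 0.268) = 4.62, so δu/u = 0.0877.
Q is then a monomial in u, w, z:
δQ/Q = √((δu/u)² + (1·δw/w)² + (3·δz/z)²) = √(0.00770 + 0.00663 + 0.0203) = 0.186

18.6%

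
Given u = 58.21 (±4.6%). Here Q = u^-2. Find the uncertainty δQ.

Q ∝ u^-2, so δQ/Q = |-2| · δu/u = 2 × 0.0460 = 0.0920.
Q = 0.0002951, so δQ = 0.0920 × 0.0002951 = 2.72e-05.

2.72e-05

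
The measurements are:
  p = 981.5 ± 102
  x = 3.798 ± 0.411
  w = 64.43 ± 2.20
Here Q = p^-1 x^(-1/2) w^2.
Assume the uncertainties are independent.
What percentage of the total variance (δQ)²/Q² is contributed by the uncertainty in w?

25.4%

(δQ/Q)² = (-1·δp/p)² + (−½·δx/x)² + (2·δw/w)²
  p term: (-1×0.104)² = 0.0108
  x term: (-0.5×0.108)² = 0.00293
  w term: (2×0.0341)² = 0.00466
Total = 0.0184. Share from w = 0.00466/0.0184 = 0.254.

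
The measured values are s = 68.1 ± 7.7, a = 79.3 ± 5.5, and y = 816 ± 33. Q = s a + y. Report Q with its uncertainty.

Let p = s·a = 5400. δp/p = √((1·δs/s)² + (1·δa/a)²) = √(0.0128 + 0.00481) = 0.133, so δp = 716.
Q = p + y: δQ = √(δp² + δy²) = √(5.13e+05 + 1090) = 717
Q = 6220.

6220 ± 717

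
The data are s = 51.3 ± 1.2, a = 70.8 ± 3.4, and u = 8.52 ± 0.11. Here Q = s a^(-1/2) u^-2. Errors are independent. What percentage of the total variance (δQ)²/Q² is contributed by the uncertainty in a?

32.2%

(δQ/Q)² = (1·δs/s)² + (−½·δa/a)² + (-2·δu/u)²
  s term: (1×0.0234)² = 0.000547
  a term: (-0.5×0.0480)² = 0.000577
  u term: (-2×0.0129)² = 0.000667
Total = 0.00179. Share from a = 0.000577/0.00179 = 0.322.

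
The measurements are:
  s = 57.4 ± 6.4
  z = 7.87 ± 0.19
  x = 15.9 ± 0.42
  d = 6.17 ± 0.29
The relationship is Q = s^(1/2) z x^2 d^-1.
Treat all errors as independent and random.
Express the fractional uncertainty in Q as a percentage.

Q is a product of powers, so relative uncertainties combine in quadrature:
  (½·δs/s)² = (0.5×0.111)² = 0.00311;  (1·δz/z)² = (1×0.0241)² = 0.000583;  (2·δx/x)² = (2×0.0264)² = 0.00279;  (-1·δd/d)² = (-1×0.0470)² = 0.00221
δQ/Q = √(0.00869) = 0.0932

9.32%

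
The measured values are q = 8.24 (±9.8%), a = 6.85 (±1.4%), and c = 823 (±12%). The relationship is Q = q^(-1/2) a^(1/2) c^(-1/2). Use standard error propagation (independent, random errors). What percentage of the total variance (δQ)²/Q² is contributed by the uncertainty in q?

(δQ/Q)² = (−½·δq/q)² + (½·δa/a)² + (−½·δc/c)²
  q term: (-0.5×0.0980)² = 0.00240
  a term: (0.5×0.0140)² = 4.9e-05
  c term: (-0.5×0.120)² = 0.00360
Total = 0.00605. Share from q = 0.00240/0.00605 = 0.397.

39.7%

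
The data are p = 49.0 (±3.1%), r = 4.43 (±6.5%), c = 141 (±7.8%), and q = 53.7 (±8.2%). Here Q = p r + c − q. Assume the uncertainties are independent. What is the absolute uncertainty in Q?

Let w = p·r = 217. δw/w = √((1·δp/p)² + (1·δr/r)²) = √(0.000961 + 0.00423) = 0.0720, so δw = 15.6.
Q = w + c − q: δQ = √(δw² + δc² + δq²) = √(244 + 121 + 19.4) = 19.6

19.6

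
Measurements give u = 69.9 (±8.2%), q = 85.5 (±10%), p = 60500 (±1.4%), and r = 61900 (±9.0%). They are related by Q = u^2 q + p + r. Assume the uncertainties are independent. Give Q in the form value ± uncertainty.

Let w = u^2·q = 4.18e+05. δw/w = √((2·δu/u)² + (1·δq/q)²) = √(0.0269 + 0.0100) = 0.192, so δw = 80200.
Q = w + p + r: δQ = √(δw² + δp² + δr²) = √(6.44e+09 + 7.17e+05 + 3.1e+07) = 80400
Q = 5.4e+05.

(5.40 ± 0.804) × 10^5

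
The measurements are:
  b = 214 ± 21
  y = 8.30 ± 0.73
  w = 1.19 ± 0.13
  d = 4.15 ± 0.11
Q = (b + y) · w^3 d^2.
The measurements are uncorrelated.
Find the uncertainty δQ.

Let u = b + y = 222. δu = √(δb² + δy²) = √(441 + 0.533) = 21.0, so δu/u = 0.0945.
Q is then a monomial in u, w, d:
δQ/Q = √((δu/u)² + (3·δw/w)² + (2·δd/d)²) = √(0.00893 + 0.107 + 0.00281) = 0.345
Q = 6450, so δQ = 0.345 × 6450 = 2230.

2230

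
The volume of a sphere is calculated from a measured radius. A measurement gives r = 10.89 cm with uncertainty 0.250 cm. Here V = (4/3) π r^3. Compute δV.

Since V is a product/quotient, work with relative uncertainties:
  (3·δr/r)² = (3×0.0230)² = 0.00474
δV/V = √(0.00474) = 0.0689
V = 5410 cm^3, so δV = 0.0689 × 5410 = 373 cm^3.

373 cm^3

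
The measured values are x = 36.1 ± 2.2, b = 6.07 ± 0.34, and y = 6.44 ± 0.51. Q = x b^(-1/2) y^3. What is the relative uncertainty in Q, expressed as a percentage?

24.7%

Products/powers → add relative errors in quadrature, weighted by exponent:
  (1·δx/x)² = (1×0.0609)² = 0.00371;  (−½·δb/b)² = (-0.5×0.0560)² = 0.000784;  (3·δy/y)² = (3×0.0792)² = 0.0564
δQ/Q = √(0.0609) = 0.247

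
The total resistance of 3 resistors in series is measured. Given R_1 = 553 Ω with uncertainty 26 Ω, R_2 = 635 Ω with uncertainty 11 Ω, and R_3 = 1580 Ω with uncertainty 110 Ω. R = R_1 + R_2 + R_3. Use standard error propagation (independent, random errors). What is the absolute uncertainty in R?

114 Ω

Absolute uncertainties add in quadrature for a linear combination:
  (δR_1)² = 676;  (δR_2)² = 121;  (δR_3)² = 12100
δR = √(12900) = 114 Ω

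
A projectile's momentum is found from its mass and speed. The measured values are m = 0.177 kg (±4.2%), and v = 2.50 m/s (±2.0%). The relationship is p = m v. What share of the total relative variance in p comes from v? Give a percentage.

(δp/p)² = (1·δm/m)² + (1·δv/v)²
  m term: (1×0.0420)² = 0.00176
  v term: (1×0.0200)² = 0.000400
Total = 0.00216. Share from v = 0.000400/0.00216 = 0.185.

18.5%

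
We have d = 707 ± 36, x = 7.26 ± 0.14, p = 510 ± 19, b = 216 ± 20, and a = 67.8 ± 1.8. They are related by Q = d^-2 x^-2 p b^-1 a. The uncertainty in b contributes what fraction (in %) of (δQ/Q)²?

(δQ/Q)² = (-2·δd/d)² + (-2·δx/x)² + (1·δp/p)² + (-1·δb/b)² + (1·δa/a)²
  d term: (-2×0.0509)² = 0.0104
  x term: (-2×0.0193)² = 0.00149
  p term: (1×0.0373)² = 0.00139
  b term: (-1×0.0926)² = 0.00857
  a term: (1×0.0265)² = 0.000705
Total = 0.0225. Share from b = 0.00857/0.0225 = 0.381.

38.1%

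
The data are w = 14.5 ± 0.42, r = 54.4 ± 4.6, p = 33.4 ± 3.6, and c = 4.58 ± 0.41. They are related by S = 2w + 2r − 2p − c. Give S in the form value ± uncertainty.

Sums and differences: (δS)² = Σ (cᵢ δxᵢ)².
  (2·δw)² = 0.706;  (2·δr)² = 84.6;  (2·δp)² = 51.8;  (δc)² = 0.168
δS = √(137) = 11.7
S = 66.4.

66.4 ± 11.7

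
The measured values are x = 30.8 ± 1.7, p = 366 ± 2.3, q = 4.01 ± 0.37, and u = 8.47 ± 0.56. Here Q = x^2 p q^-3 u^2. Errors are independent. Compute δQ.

1.26e+05

Q is a product of powers, so relative uncertainties combine in quadrature:
  (2·δx/x)² = (2×0.0552)² = 0.0122;  (1·δp/p)² = (1×0.00628)² = 3.95e-05;  (-3·δq/q)² = (-3×0.0923)² = 0.0766;  (2·δu/u)² = (2×0.0661)² = 0.0175
δQ/Q = √(0.106) = 0.326
Q = 3.86e+05, so δQ = 0.326 × 3.86e+05 = 1.26e+05.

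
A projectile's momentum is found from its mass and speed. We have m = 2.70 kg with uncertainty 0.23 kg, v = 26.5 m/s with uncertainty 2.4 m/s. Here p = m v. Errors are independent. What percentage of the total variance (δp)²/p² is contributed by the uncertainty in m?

(δp/p)² = (1·δm/m)² + (1·δv/v)²
  m term: (1×0.0852)² = 0.00726
  v term: (1×0.0906)² = 0.00820
Total = 0.0155. Share from m = 0.00726/0.0155 = 0.469.

46.9%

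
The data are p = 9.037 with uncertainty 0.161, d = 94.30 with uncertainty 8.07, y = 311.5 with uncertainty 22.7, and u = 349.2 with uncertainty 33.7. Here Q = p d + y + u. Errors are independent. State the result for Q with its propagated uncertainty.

1513 ± 84.9

Let w = p·d = 852.2. δw/w = √((1·δp/p)² + (1·δd/d)²) = √(0.000317 + 0.00732) = 0.0874, so δw = 74.5.
Q = w + y + u: δQ = √(δw² + δy² + δu²) = √(5550 + 515 + 1140) = 84.9
Q = 1513.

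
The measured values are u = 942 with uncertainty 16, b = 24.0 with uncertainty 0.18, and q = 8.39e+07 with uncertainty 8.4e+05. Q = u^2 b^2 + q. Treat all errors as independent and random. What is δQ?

1.9e+07

Let p = u^2·b^2 = 5.11e+08. δp/p = √((2·δu/u)² + (2·δb/b)²) = √(0.00115 + 0.000225) = 0.0371, so δp = 1.9e+07.
Q = p + q: δQ = √(δp² + δq²) = √(3.6e+14 + 7.06e+11) = 1.9e+07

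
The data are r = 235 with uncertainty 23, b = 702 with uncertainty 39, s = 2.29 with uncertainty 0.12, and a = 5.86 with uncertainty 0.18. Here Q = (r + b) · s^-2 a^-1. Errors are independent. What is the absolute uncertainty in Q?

3.64

Let u = r + b = 937. δu = √(δr² + δb²) = √(529 + 1520) = 45.3, so δu/u = 0.0483.
Q is then a monomial in u, s, a:
δQ/Q = √((δu/u)² + (-2·δs/s)² + (-1·δa/a)²) = √(0.00233 + 0.0110 + 0.000944) = 0.119
Q = 30.5, so δQ = 0.119 × 30.5 = 3.64.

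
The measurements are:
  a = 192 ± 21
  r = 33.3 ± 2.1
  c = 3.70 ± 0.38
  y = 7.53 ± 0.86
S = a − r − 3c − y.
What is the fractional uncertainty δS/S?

0.151

S is a linear combination, so absolute uncertainties add in quadrature:
  (δa)² = 441;  (δr)² = 4.41;  (3·δc)² = 1.30;  (δy)² = 0.740
δS = √(447) = 21.2
S = 140, so δS/S = 21.2/140 = 0.151.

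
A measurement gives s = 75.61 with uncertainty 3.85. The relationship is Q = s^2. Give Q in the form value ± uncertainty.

5717 ± 582

Q ∝ s^2, so δQ/Q = |2| · δs/s = 2 × 0.0509 = 0.102.
Q = 5717, so δQ = 0.102 × 5717 = 582.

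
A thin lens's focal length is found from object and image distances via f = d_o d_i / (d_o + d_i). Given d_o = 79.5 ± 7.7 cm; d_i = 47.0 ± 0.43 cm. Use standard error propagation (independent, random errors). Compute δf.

∂f/∂d_o = (d_i/(d_o+d_i))² = 0.138;  ∂f/∂d_i = (d_o/(d_o+d_i))² = 0.395
δf = √((∂f/∂d_o · δd_o)² + (∂f/∂d_i · δd_i)²) = √(1.13 + 0.0288) = 1.08 cm

1.08 cm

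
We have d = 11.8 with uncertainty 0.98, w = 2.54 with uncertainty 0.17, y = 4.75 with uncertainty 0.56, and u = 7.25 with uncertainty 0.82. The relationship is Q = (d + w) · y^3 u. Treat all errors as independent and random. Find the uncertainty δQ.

Let h = d + w = 14.3. δh = √(δd² + δw²) = √(0.960 + 0.0289) = 0.995, so δh/h = 0.0694.
Q is then a monomial in h, y, u:
δQ/Q = √((δh/h)² + (3·δy/y)² + (1·δu/u)²) = √(0.00481 + 0.125 + 0.0128) = 0.378
Q = 11100, so δQ = 0.378 × 11100 = 4210.

4210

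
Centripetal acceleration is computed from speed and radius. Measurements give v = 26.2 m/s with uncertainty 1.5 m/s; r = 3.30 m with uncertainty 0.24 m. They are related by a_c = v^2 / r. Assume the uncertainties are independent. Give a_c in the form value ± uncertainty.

208 ± 28.2 m/s^2

Relative error in a monomial: (δa_c/a_c)² = Σ (nᵢ · δxᵢ/xᵢ)².
  (2·δv/v)² = (2×0.0573)² = 0.0131;  (-1·δr/r)² = (-1×0.0727)² = 0.00529
δa_c/a_c = √(0.0184) = 0.136
a_c = 208 m/s^2, so δa_c = 0.136 × 208 = 28.2 m/s^2.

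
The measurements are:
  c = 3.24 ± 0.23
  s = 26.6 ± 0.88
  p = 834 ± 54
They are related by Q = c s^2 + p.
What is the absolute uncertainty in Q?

Let w = c·s^2 = 2290. δw/w = √((1·δc/c)² + (2·δs/s)²) = √(0.00504 + 0.00438) = 0.0970, so δw = 222.
Q = w + p: δQ = √(δw² + δp²) = √(49500 + 2920) = 229

229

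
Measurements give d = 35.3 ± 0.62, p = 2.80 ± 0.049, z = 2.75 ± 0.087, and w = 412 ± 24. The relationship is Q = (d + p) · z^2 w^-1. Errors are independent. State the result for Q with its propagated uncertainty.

Let u = d + p = 38.1. δu = √(δd² + δp²) = √(0.384 + 0.00240) = 0.622, so δu/u = 0.0163.
Q is then a monomial in u, z, w:
δQ/Q = √((δu/u)² + (2·δz/z)² + (-1·δw/w)²) = √(0.000266 + 0.00400 + 0.00339) = 0.0875
Q = 0.699, so δQ = 0.0875 × 0.699 = 0.0612.

0.699 ± 0.0612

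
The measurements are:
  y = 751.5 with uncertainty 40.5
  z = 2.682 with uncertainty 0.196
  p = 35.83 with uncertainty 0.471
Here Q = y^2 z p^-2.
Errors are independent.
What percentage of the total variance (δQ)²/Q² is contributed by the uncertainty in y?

65.8%

(δQ/Q)² = (2·δy/y)² + (1·δz/z)² + (-2·δp/p)²
  y term: (2×0.0539)² = 0.0116
  z term: (1×0.0731)² = 0.00534
  p term: (-2×0.0131)² = 0.000691
Total = 0.0176. Share from y = 0.0116/0.0176 = 0.658.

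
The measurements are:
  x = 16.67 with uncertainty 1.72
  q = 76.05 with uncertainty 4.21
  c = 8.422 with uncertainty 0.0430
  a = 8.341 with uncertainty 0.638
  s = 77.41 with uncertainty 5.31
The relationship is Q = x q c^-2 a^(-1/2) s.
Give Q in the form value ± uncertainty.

Products/powers → add relative errors in quadrature, weighted by exponent:
  (1·δx/x)² = (1×0.103)² = 0.0106;  (1·δq/q)² = (1×0.0554)² = 0.00306;  (-2·δc/c)² = (-2×0.00511)² = 0.000104;  (−½·δa/a)² = (-0.5×0.0765)² = 0.00146;  (1·δs/s)² = (1×0.0686)² = 0.00471
δQ/Q = √(0.0200) = 0.141
Q = 479.1, so δQ = 0.141 × 479.1 = 67.7.

479.1 ± 67.7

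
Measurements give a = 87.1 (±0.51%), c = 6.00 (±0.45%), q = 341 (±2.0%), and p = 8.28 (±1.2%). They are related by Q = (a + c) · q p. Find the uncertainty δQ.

Let u = a + c = 93.1. δu = √(δa² + δc²) = √(0.197 + 0.000729) = 0.445, so δu/u = 0.00478.
Q is then a monomial in u, q, p:
δQ/Q = √((δu/u)² + (1·δq/q)² + (1·δp/p)²) = √(2.28e-05 + 0.000400 + 0.000144) = 0.0238
Q = 2.63e+05, so δQ = 0.0238 × 2.63e+05 = 6260.

6260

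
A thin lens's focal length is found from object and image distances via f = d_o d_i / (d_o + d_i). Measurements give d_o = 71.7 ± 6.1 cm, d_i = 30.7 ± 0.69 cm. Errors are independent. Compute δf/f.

∂f/∂d_o = (d_i/(d_o+d_i))² = 0.0899;  ∂f/∂d_i = (d_o/(d_o+d_i))² = 0.490
δf = √((∂f/∂d_o · δd_o)² + (∂f/∂d_i · δd_i)²) = √(0.301 + 0.114) = 0.644 cm
f = 21.5 cm, so δf/f = 0.644/21.5 = 0.0300.

0.0300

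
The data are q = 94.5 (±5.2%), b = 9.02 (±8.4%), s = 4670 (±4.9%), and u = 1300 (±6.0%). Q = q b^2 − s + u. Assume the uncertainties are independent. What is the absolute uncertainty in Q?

1370

Let p = q·b^2 = 7690. δp/p = √((1·δq/q)² + (2·δb/b)²) = √(0.00270 + 0.0282) = 0.176, so δp = 1350.
Q = p − s + u: δQ = √(δp² + δs² + δu²) = √(1.83e+06 + 52400 + 6080) = 1370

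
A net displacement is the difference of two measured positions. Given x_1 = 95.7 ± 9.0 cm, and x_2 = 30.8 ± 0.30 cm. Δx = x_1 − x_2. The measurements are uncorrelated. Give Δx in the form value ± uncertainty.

64.9 ± 9.00 cm

Sums and differences: (δΔx)² = Σ (cᵢ δxᵢ)².
  (δx_1)² = 81.0;  (δx_2)² = 0.0900
δΔx = √(81.1) = 9.00 cm
Δx = 64.9 cm.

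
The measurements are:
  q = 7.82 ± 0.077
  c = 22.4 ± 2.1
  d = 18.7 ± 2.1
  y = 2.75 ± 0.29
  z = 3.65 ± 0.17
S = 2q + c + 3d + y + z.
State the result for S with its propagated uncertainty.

101 ± 6.65

For a sum/difference, combine absolute errors in quadrature:
  (2·δq)² = 0.0237;  (δc)² = 4.41;  (3·δd)² = 39.7;  (δy)² = 0.0841;  (δz)² = 0.0289
δS = √(44.2) = 6.65
S = 101.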